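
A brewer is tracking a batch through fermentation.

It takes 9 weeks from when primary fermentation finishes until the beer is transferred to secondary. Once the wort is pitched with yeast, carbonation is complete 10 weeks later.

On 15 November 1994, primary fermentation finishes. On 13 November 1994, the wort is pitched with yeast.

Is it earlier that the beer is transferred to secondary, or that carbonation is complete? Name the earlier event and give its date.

The beer is transferred to secondary — 17 January 1995

Primary fermentation finishes: Nov 15, 1994.
The beer is transferred to secondary: Nov 15, 1994 + 9 weeks = Jan 17, 1995.
The wort is pitched with yeast: Nov 13, 1994.
Carbonation is complete: Nov 13, 1994 + 10 weeks = Jan 22, 1995.
Comparing: the beer is transferred to secondary on Jan 17, 1995 vs carbonation is complete on Jan 22, 1995. Earlier: the beer is transferred to secondary.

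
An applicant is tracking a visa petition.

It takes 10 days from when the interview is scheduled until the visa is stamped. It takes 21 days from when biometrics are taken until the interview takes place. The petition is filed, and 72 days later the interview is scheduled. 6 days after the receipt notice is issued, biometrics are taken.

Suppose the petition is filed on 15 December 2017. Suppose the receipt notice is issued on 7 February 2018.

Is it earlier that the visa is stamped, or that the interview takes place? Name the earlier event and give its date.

The petition is filed: Dec 15, 2017.
The interview is scheduled: Dec 15, 2017 + 72 days = Feb 25, 2018.
The visa is stamped: Feb 25, 2018 + 10 days = Mar 7, 2018.
The receipt notice is issued: Feb 7, 2018.
Biometrics are taken: Feb 7, 2018 + 6 days = Feb 13, 2018.
The interview takes place: Feb 13, 2018 + 21 days = Mar 6, 2018.
Comparing: the visa is stamped on Mar 7, 2018 vs the interview takes place on Mar 6, 2018. Earlier: the interview takes place.

The interview takes place — 6 March 2018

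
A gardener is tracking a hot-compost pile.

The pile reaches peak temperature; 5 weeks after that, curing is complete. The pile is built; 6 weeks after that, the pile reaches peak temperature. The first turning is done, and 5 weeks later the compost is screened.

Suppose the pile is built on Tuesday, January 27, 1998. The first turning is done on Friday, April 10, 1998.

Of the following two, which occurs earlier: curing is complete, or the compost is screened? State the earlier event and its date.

The pile is built: Jan 27, 1998.
The pile reaches peak temperature: Jan 27, 1998 + 6 weeks = Mar 10, 1998.
Curing is complete: Mar 10, 1998 + 5 weeks = Apr 14, 1998.
The first turning is done: Apr 10, 1998.
The compost is screened: Apr 10, 1998 + 5 weeks = May 15, 1998.
Comparing: curing is complete on Apr 14, 1998 vs the compost is screened on May 15, 1998. Earlier: curing is complete.

Curing is complete — Tuesday, April 14, 1998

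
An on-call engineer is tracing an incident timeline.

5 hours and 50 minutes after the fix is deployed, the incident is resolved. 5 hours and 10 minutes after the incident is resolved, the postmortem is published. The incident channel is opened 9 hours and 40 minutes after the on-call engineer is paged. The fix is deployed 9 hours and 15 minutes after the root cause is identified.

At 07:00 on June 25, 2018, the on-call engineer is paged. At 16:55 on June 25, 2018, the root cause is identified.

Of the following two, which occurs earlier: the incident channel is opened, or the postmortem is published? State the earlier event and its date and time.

The on-call engineer is paged: 07:00 Jun 25, 2018.
The incident channel is opened: 07:00 Jun 25, 2018 + 9h40m = 16:40 Jun 25, 2018.
The root cause is identified: 16:55 Jun 25, 2018.
The fix is deployed: 16:55 Jun 25, 2018 + 9h15m = 02:10 Jun 26, 2018.
The incident is resolved: 02:10 Jun 26, 2018 + 5h50m = 08:00 Jun 26, 2018.
The postmortem is published: 08:00 Jun 26, 2018 + 5h10m = 13:10 Jun 26, 2018.
Comparing: the incident channel is opened at 16:40 Jun 25, 2018 vs the postmortem is published at 13:10 Jun 26, 2018. Earlier: the incident channel is opened.

The incident channel is opened — 16:40 on June 25, 2018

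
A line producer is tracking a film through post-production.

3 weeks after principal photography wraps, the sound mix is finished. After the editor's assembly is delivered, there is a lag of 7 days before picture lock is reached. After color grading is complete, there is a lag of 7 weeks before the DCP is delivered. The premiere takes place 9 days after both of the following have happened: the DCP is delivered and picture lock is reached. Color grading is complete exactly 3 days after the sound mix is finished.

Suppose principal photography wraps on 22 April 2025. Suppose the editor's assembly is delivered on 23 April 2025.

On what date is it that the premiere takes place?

13 July 2025

Principal photography wraps: Apr 22, 2025.
The sound mix is finished: Apr 22, 2025 + 3 weeks = May 13, 2025.
Color grading is complete: May 13, 2025 + 3 days = May 16, 2025.
The DCP is delivered: May 16, 2025 + 7 weeks = Jul 4, 2025.
The editor's assembly is delivered: Apr 23, 2025.
Picture lock is reached: Apr 23, 2025 + 7 days = Apr 30, 2025.
Both prerequisites met — the DCP is delivered (Jul 4, 2025), picture lock is reached (Apr 30, 2025); the later is Jul 4, 2025.
The premiere takes place: Jul 4, 2025 + 9 days = Jul 13, 2025.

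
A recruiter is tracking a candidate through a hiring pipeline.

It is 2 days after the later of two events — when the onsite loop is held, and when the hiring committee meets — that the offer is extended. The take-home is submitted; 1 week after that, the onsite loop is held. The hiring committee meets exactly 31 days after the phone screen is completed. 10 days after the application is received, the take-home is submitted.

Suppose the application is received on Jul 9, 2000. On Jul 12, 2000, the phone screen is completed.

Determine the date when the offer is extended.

The application is received: Jul 9, 2000.
The take-home is submitted: Jul 9, 2000 + 10 days = Jul 19, 2000.
The onsite loop is held: Jul 19, 2000 + 1 week = Jul 26, 2000.
The phone screen is completed: Jul 12, 2000.
The hiring committee meets: Jul 12, 2000 + 31 days = Aug 12, 2000.
Both prerequisites met — the onsite loop is held (Jul 26, 2000), the hiring committee meets (Aug 12, 2000); the later is Aug 12, 2000.
The offer is extended: Aug 12, 2000 + 2 days = Aug 14, 2000.

Aug 14, 2000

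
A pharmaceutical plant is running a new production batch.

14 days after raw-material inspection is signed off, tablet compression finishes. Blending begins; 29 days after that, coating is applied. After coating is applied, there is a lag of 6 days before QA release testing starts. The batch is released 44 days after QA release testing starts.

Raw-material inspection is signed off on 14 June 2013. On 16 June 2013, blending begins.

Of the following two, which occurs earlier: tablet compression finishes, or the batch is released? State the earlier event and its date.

Tablet compression finishes — 28 June 2013

Raw-material inspection is signed off: Jun 14, 2013.
Tablet compression finishes: Jun 14, 2013 + 14 days = Jun 28, 2013.
Blending begins: Jun 16, 2013.
Coating is applied: Jun 16, 2013 + 29 days = Jul 15, 2013.
QA release testing starts: Jul 15, 2013 + 6 days = Jul 21, 2013.
The batch is released: Jul 21, 2013 + 44 days = Sep 3, 2013.
Comparing: tablet compression finishes on Jun 28, 2013 vs the batch is released on Sep 3, 2013. Earlier: tablet compression finishes.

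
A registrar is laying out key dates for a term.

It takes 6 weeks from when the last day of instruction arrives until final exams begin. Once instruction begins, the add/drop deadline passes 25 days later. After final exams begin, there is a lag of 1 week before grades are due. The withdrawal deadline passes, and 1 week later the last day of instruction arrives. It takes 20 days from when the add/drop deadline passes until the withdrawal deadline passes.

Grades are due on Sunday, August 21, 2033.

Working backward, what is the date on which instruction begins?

Thursday, May 12, 2033

Grades are due: Aug 21, 2033.
Final exams begin: Aug 21, 2033 − 1 week = Aug 14, 2033.
The last day of instruction arrives: Aug 14, 2033 − 6 weeks = Jul 3, 2033.
The withdrawal deadline passes: Jul 3, 2033 − 1 week = Jun 26, 2033.
The add/drop deadline passes: Jun 26, 2033 − 20 days = Jun 6, 2033.
Instruction begins: Jun 6, 2033 − 25 days = May 12, 2033.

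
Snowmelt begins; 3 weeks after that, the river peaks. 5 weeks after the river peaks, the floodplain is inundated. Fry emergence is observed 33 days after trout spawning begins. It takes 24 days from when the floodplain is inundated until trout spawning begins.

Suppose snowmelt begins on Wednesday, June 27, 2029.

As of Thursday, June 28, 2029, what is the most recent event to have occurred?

Snowmelt begins

Snowmelt begins: Jun 27, 2029.
The river peaks: Jun 27, 2029 + 3 weeks = Jul 18, 2029.
The floodplain is inundated: Jul 18, 2029 + 5 weeks = Aug 22, 2029.
Trout spawning begins: Aug 22, 2029 + 24 days = Sep 15, 2029.
Fry emergence is observed: Sep 15, 2029 + 33 days = Oct 18, 2029.
Jun 28, 2029 falls between when snowmelt begins (Jun 27, 2029) and when the river peaks (Jul 18, 2029).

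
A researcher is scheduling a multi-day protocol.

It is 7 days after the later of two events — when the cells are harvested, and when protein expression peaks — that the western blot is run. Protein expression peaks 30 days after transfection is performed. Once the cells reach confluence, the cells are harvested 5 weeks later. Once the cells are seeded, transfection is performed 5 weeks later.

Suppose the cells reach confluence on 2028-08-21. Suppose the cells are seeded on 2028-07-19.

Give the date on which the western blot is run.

The cells reach confluence: Aug 21, 2028.
The cells are harvested: Aug 21, 2028 + 5 weeks = Sep 25, 2028.
The cells are seeded: Jul 19, 2028.
Transfection is performed: Jul 19, 2028 + 5 weeks = Aug 23, 2028.
Protein expression peaks: Aug 23, 2028 + 30 days = Sep 22, 2028.
Both prerequisites met — the cells are harvested (Sep 25, 2028), protein expression peaks (Sep 22, 2028); the later is Sep 25, 2028.
The western blot is run: Sep 25, 2028 + 7 days = Oct 2, 2028.

2028-10-02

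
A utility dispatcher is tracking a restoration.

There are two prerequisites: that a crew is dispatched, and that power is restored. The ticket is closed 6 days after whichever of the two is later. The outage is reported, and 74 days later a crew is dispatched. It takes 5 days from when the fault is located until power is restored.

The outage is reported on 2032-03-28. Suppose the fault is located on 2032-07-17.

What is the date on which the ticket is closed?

2032-07-28

The outage is reported: Mar 28, 2032.
A crew is dispatched: Mar 28, 2032 + 74 days = Jun 10, 2032.
The fault is located: Jul 17, 2032.
Power is restored: Jul 17, 2032 + 5 days = Jul 22, 2032.
Both prerequisites met — a crew is dispatched (Jun 10, 2032), power is restored (Jul 22, 2032); the later is Jul 22, 2032.
The ticket is closed: Jul 22, 2032 + 6 days = Jul 28, 2032.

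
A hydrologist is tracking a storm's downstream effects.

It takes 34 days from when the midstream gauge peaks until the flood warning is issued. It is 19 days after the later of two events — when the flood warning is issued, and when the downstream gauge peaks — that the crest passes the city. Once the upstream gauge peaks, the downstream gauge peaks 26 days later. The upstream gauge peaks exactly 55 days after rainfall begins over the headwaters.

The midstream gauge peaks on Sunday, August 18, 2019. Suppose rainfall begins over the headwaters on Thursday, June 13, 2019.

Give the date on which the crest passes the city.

Thursday, October 10, 2019

The midstream gauge peaks: Aug 18, 2019.
The flood warning is issued: Aug 18, 2019 + 34 days = Sep 21, 2019.
Rainfall begins over the headwaters: Jun 13, 2019.
The upstream gauge peaks: Jun 13, 2019 + 55 days = Aug 7, 2019.
The downstream gauge peaks: Aug 7, 2019 + 26 days = Sep 2, 2019.
Both prerequisites met — the flood warning is issued (Sep 21, 2019), the downstream gauge peaks (Sep 2, 2019); the later is Sep 21, 2019.
The crest passes the city: Sep 21, 2019 + 19 days = Oct 10, 2019.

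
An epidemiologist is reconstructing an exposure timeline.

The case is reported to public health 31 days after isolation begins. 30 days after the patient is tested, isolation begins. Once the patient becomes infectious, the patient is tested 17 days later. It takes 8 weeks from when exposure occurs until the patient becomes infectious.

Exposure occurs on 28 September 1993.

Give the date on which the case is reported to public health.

Exposure occurs: Sep 28, 1993.
The patient becomes infectious: Sep 28, 1993 + 8 weeks = Nov 23, 1993.
The patient is tested: Nov 23, 1993 + 17 days = Dec 10, 1993.
Isolation begins: Dec 10, 1993 + 30 days = Jan 9, 1994.
The case is reported to public health: Jan 9, 1994 + 31 days = Feb 9, 1994.

9 February 1994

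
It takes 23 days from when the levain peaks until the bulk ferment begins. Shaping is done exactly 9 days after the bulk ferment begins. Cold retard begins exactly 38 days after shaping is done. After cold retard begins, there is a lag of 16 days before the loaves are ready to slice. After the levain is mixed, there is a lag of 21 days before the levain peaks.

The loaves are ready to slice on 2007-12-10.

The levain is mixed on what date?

2007-08-25

The loaves are ready to slice: Dec 10, 2007.
Cold retard begins: Dec 10, 2007 − 16 days = Nov 24, 2007.
Shaping is done: Nov 24, 2007 − 38 days = Oct 17, 2007.
The bulk ferment begins: Oct 17, 2007 − 9 days = Oct 8, 2007.
The levain peaks: Oct 8, 2007 − 23 days = Sep 15, 2007.
The levain is mixed: Sep 15, 2007 − 21 days = Aug 25, 2007.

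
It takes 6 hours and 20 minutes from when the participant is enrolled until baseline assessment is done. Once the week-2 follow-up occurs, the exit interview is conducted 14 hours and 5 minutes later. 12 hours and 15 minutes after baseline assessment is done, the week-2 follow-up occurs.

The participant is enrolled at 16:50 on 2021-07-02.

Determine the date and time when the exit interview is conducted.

The participant is enrolled: 16:50 Jul 2, 2021.
Baseline assessment is done: 16:50 Jul 2, 2021 + 6h20m = 23:10 Jul 2, 2021.
The week-2 follow-up occurs: 23:10 Jul 2, 2021 + 12h15m = 11:25 Jul 3, 2021.
The exit interview is conducted: 11:25 Jul 3, 2021 + 14h05m = 01:30 Jul 4, 2021.

01:30 on 2021-07-04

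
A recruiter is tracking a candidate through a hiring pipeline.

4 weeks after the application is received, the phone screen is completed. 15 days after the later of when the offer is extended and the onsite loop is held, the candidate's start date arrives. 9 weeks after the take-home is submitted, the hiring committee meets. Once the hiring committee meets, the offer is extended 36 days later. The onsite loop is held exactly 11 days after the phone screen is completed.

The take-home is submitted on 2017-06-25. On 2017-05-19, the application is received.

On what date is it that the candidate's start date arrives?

The take-home is submitted: Jun 25, 2017.
The hiring committee meets: Jun 25, 2017 + 9 weeks = Aug 27, 2017.
The offer is extended: Aug 27, 2017 + 36 days = Oct 2, 2017.
The application is received: May 19, 2017.
The phone screen is completed: May 19, 2017 + 4 weeks = Jun 16, 2017.
The onsite loop is held: Jun 16, 2017 + 11 days = Jun 27, 2017.
Both prerequisites met — the offer is extended (Oct 2, 2017), the onsite loop is held (Jun 27, 2017); the later is Oct 2, 2017.
The candidate's start date arrives: Oct 2, 2017 + 15 days = Oct 17, 2017.

2017-10-17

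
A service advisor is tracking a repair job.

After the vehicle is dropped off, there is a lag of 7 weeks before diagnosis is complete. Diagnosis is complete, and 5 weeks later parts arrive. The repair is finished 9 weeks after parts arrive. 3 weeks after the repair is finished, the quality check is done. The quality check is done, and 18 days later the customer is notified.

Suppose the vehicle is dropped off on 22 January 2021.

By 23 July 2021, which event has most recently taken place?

The quality check is done

The vehicle is dropped off: Jan 22, 2021.
Diagnosis is complete: Jan 22, 2021 + 7 weeks = Mar 12, 2021.
Parts arrive: Mar 12, 2021 + 5 weeks = Apr 16, 2021.
The repair is finished: Apr 16, 2021 + 9 weeks = Jun 18, 2021.
The quality check is done: Jun 18, 2021 + 3 weeks = Jul 9, 2021.
The customer is notified: Jul 9, 2021 + 18 days = Jul 27, 2021.
Jul 23, 2021 falls between when the quality check is done (Jul 9, 2021) and when the customer is notified (Jul 27, 2021).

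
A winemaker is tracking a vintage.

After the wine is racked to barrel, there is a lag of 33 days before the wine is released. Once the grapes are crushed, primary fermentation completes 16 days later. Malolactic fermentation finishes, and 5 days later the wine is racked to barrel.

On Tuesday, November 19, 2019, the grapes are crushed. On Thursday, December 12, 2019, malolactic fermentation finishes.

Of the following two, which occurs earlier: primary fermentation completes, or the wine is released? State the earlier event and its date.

The grapes are crushed: Nov 19, 2019.
Primary fermentation completes: Nov 19, 2019 + 16 days = Dec 5, 2019.
Malolactic fermentation finishes: Dec 12, 2019.
The wine is racked to barrel: Dec 12, 2019 + 5 days = Dec 17, 2019.
The wine is released: Dec 17, 2019 + 33 days = Jan 19, 2020.
Comparing: primary fermentation completes on Dec 5, 2019 vs the wine is released on Jan 19, 2020. Earlier: primary fermentation completes.

Primary fermentation completes — Thursday, December 5, 2019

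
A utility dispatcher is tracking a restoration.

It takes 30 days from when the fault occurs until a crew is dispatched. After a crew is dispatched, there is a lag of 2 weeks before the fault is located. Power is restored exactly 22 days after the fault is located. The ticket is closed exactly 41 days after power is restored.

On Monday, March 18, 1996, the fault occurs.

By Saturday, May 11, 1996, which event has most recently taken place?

The fault is located

The fault occurs: Mar 18, 1996.
A crew is dispatched: Mar 18, 1996 + 30 days = Apr 17, 1996.
The fault is located: Apr 17, 1996 + 2 weeks = May 1, 1996.
Power is restored: May 1, 1996 + 22 days = May 23, 1996.
The ticket is closed: May 23, 1996 + 41 days = Jul 3, 1996.
May 11, 1996 falls between when the fault is located (May 1, 1996) and when power is restored (May 23, 1996).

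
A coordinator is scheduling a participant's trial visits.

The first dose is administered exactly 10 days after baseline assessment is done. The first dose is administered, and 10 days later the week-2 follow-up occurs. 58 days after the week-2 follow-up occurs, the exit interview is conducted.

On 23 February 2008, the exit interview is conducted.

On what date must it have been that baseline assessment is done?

The exit interview is conducted: Feb 23, 2008.
The week-2 follow-up occurs: Feb 23, 2008 − 58 days = Dec 27, 2007.
The first dose is administered: Dec 27, 2007 − 10 days = Dec 17, 2007.
Baseline assessment is done: Dec 17, 2007 − 10 days = Dec 7, 2007.

7 December 2007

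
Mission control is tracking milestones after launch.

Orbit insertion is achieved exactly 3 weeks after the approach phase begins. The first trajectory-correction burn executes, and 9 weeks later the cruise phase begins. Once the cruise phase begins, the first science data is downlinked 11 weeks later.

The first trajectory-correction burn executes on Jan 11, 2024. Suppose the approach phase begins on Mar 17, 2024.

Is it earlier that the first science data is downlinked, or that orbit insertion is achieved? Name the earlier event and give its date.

Orbit insertion is achieved — Apr 7, 2024

The first trajectory-correction burn executes: Jan 11, 2024.
The cruise phase begins: Jan 11, 2024 + 9 weeks = Mar 14, 2024.
The first science data is downlinked: Mar 14, 2024 + 11 weeks = May 30, 2024.
The approach phase begins: Mar 17, 2024.
Orbit insertion is achieved: Mar 17, 2024 + 3 weeks = Apr 7, 2024.
Comparing: the first science data is downlinked on May 30, 2024 vs orbit insertion is achieved on Apr 7, 2024. Earlier: orbit insertion is achieved.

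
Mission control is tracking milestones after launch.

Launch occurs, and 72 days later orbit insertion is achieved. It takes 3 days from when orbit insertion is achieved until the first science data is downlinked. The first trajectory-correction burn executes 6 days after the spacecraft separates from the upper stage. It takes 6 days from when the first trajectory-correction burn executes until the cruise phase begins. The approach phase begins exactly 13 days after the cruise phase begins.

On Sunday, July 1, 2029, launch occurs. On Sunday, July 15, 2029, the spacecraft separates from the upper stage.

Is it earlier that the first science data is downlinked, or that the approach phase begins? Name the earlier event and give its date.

Launch occurs: Jul 1, 2029.
Orbit insertion is achieved: Jul 1, 2029 + 72 days = Sep 11, 2029.
The first science data is downlinked: Sep 11, 2029 + 3 days = Sep 14, 2029.
The spacecraft separates from the upper stage: Jul 15, 2029.
The first trajectory-correction burn executes: Jul 15, 2029 + 6 days = Jul 21, 2029.
The cruise phase begins: Jul 21, 2029 + 6 days = Jul 27, 2029.
The approach phase begins: Jul 27, 2029 + 13 days = Aug 9, 2029.
Comparing: the first science data is downlinked on Sep 14, 2029 vs the approach phase begins on Aug 9, 2029. Earlier: the approach phase begins.

The approach phase begins — Thursday, August 9, 2029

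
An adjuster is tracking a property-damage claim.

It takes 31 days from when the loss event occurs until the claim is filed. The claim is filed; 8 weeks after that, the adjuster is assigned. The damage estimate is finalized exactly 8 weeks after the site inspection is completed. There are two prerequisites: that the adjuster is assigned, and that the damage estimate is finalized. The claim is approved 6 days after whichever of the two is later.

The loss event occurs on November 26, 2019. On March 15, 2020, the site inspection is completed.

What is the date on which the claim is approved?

The loss event occurs: Nov 26, 2019.
The claim is filed: Nov 26, 2019 + 31 days = Dec 27, 2019.
The adjuster is assigned: Dec 27, 2019 + 8 weeks = Feb 21, 2020.
The site inspection is completed: Mar 15, 2020.
The damage estimate is finalized: Mar 15, 2020 + 8 weeks = May 10, 2020.
Both prerequisites met — the adjuster is assigned (Feb 21, 2020), the damage estimate is finalized (May 10, 2020); the later is May 10, 2020.
The claim is approved: May 10, 2020 + 6 days = May 16, 2020.

May 16, 2020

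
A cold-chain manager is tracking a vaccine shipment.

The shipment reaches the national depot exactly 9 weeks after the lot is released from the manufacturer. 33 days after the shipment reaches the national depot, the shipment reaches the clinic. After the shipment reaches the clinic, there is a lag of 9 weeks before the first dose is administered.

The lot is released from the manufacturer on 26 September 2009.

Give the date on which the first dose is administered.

4 March 2010

The lot is released from the manufacturer: Sep 26, 2009.
The shipment reaches the national depot: Sep 26, 2009 + 9 weeks = Nov 28, 2009.
The shipment reaches the clinic: Nov 28, 2009 + 33 days = Dec 31, 2009.
The first dose is administered: Dec 31, 2009 + 9 weeks = Mar 4, 2010.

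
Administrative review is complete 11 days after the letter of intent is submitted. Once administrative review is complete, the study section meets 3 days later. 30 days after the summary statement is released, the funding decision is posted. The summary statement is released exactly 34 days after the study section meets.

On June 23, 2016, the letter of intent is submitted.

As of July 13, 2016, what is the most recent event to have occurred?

The study section meets

The letter of intent is submitted: Jun 23, 2016.
Administrative review is complete: Jun 23, 2016 + 11 days = Jul 4, 2016.
The study section meets: Jul 4, 2016 + 3 days = Jul 7, 2016.
The summary statement is released: Jul 7, 2016 + 34 days = Aug 10, 2016.
The funding decision is posted: Aug 10, 2016 + 30 days = Sep 9, 2016.
Jul 13, 2016 falls between when the study section meets (Jul 7, 2016) and when the summary statement is released (Aug 10, 2016).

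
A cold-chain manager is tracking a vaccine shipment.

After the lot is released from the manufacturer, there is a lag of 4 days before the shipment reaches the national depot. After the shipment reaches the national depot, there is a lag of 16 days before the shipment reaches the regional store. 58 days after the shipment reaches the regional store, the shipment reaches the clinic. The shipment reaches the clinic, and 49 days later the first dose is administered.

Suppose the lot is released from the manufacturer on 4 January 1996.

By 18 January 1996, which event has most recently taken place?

The lot is released from the manufacturer: Jan 4, 1996.
The shipment reaches the national depot: Jan 4, 1996 + 4 days = Jan 8, 1996.
The shipment reaches the regional store: Jan 8, 1996 + 16 days = Jan 24, 1996.
The shipment reaches the clinic: Jan 24, 1996 + 58 days = Mar 22, 1996.
The first dose is administered: Mar 22, 1996 + 49 days = May 10, 1996.
Jan 18, 1996 falls between when the shipment reaches the national depot (Jan 8, 1996) and when the shipment reaches the regional store (Jan 24, 1996).

The shipment reaches the national depot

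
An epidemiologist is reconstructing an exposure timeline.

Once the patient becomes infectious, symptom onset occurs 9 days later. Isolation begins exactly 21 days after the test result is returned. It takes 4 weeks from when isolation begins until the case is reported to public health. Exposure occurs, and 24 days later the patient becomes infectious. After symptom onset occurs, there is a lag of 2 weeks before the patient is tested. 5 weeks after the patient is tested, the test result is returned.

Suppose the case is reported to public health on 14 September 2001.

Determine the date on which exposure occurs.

The case is reported to public health: Sep 14, 2001.
Isolation begins: Sep 14, 2001 − 4 weeks = Aug 17, 2001.
The test result is returned: Aug 17, 2001 − 21 days = Jul 27, 2001.
The patient is tested: Jul 27, 2001 − 5 weeks = Jun 22, 2001.
Symptom onset occurs: Jun 22, 2001 − 2 weeks = Jun 8, 2001.
The patient becomes infectious: Jun 8, 2001 − 9 days = May 30, 2001.
Exposure occurs: May 30, 2001 − 24 days = May 6, 2001.

6 May 2001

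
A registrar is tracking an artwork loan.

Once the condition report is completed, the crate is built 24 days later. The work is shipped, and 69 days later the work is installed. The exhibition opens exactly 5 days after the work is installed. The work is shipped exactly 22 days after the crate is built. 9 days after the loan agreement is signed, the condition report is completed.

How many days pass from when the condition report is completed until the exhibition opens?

Causal path: the condition report is completed → the crate is built → the work is shipped → the work is installed → the exhibition opens.
Total delay along the path: 24 + 22 + 69 + 5 = 120 days.

120 days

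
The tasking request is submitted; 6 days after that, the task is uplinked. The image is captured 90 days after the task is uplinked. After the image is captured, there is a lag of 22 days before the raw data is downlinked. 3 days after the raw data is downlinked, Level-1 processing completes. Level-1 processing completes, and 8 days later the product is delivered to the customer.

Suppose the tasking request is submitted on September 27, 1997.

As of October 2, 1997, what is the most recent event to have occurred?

The tasking request is submitted: Sep 27, 1997.
The task is uplinked: Sep 27, 1997 + 6 days = Oct 3, 1997.
The image is captured: Oct 3, 1997 + 90 days = Jan 1, 1998.
The raw data is downlinked: Jan 1, 1998 + 22 days = Jan 23, 1998.
Level-1 processing completes: Jan 23, 1998 + 3 days = Jan 26, 1998.
The product is delivered to the customer: Jan 26, 1998 + 8 days = Feb 3, 1998.
Oct 2, 1997 falls between when the tasking request is submitted (Sep 27, 1997) and when the task is uplinked (Oct 3, 1997).

The tasking request is submitted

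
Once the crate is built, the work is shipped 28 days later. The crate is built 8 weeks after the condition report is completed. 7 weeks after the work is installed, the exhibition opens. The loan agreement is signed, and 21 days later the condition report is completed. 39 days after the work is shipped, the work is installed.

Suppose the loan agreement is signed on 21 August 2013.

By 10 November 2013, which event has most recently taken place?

The loan agreement is signed: Aug 21, 2013.
The condition report is completed: Aug 21, 2013 + 21 days = Sep 11, 2013.
The crate is built: Sep 11, 2013 + 8 weeks = Nov 6, 2013.
The work is shipped: Nov 6, 2013 + 28 days = Dec 4, 2013.
The work is installed: Dec 4, 2013 + 39 days = Jan 12, 2014.
The exhibition opens: Jan 12, 2014 + 7 weeks = Mar 2, 2014.
Nov 10, 2013 falls between when the crate is built (Nov 6, 2013) and when the work is shipped (Dec 4, 2013).

The crate is built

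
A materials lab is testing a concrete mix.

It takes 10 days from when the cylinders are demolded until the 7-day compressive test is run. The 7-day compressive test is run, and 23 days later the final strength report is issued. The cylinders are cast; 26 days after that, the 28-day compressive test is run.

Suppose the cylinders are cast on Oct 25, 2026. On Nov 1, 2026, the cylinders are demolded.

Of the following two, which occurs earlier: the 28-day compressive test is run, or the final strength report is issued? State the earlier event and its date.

The cylinders are cast: Oct 25, 2026.
The 28-day compressive test is run: Oct 25, 2026 + 26 days = Nov 20, 2026.
The cylinders are demolded: Nov 1, 2026.
The 7-day compressive test is run: Nov 1, 2026 + 10 days = Nov 11, 2026.
The final strength report is issued: Nov 11, 2026 + 23 days = Dec 4, 2026.
Comparing: the 28-day compressive test is run on Nov 20, 2026 vs the final strength report is issued on Dec 4, 2026. Earlier: the 28-day compressive test is run.

The 28-day compressive test is run — Nov 20, 2026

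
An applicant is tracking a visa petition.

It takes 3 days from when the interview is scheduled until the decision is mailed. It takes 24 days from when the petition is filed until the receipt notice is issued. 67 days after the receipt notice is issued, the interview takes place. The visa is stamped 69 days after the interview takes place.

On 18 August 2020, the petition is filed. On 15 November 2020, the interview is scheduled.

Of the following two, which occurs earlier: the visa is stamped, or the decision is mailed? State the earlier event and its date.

The petition is filed: Aug 18, 2020.
The receipt notice is issued: Aug 18, 2020 + 24 days = Sep 11, 2020.
The interview takes place: Sep 11, 2020 + 67 days = Nov 17, 2020.
The visa is stamped: Nov 17, 2020 + 69 days = Jan 25, 2021.
The interview is scheduled: Nov 15, 2020.
The decision is mailed: Nov 15, 2020 + 3 days = Nov 18, 2020.
Comparing: the visa is stamped on Jan 25, 2021 vs the decision is mailed on Nov 18, 2020. Earlier: the decision is mailed.

The decision is mailed — 18 November 2020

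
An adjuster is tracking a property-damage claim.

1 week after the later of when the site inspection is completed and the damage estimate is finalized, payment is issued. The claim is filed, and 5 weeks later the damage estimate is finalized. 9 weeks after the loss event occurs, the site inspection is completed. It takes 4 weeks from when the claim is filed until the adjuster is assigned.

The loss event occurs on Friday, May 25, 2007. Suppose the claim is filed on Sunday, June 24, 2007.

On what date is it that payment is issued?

The loss event occurs: May 25, 2007.
The site inspection is completed: May 25, 2007 + 9 weeks = Jul 27, 2007.
The claim is filed: Jun 24, 2007.
The damage estimate is finalized: Jun 24, 2007 + 5 weeks = Jul 29, 2007.
Both prerequisites met — the site inspection is completed (Jul 27, 2007), the damage estimate is finalized (Jul 29, 2007); the later is Jul 29, 2007.
Payment is issued: Jul 29, 2007 + 1 week = Aug 5, 2007.

Sunday, August 5, 2007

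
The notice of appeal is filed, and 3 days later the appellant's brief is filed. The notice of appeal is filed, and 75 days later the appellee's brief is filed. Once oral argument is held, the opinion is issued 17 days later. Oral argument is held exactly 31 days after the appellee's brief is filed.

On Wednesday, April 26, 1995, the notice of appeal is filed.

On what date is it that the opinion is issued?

The notice of appeal is filed: Apr 26, 1995.
The appellee's brief is filed: Apr 26, 1995 + 75 days = Jul 10, 1995.
Oral argument is held: Jul 10, 1995 + 31 days = Aug 10, 1995.
The opinion is issued: Aug 10, 1995 + 17 days = Aug 27, 1995.

Sunday, August 27, 1995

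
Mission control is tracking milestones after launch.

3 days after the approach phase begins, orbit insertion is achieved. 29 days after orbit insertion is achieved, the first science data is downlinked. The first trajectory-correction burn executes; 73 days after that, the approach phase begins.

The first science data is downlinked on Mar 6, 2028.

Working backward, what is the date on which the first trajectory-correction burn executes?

Nov 22, 2027

The first science data is downlinked: Mar 6, 2028.
Orbit insertion is achieved: Mar 6, 2028 − 29 days = Feb 6, 2028.
The approach phase begins: Feb 6, 2028 − 3 days = Feb 3, 2028.
The first trajectory-correction burn executes: Feb 3, 2028 − 73 days = Nov 22, 2027.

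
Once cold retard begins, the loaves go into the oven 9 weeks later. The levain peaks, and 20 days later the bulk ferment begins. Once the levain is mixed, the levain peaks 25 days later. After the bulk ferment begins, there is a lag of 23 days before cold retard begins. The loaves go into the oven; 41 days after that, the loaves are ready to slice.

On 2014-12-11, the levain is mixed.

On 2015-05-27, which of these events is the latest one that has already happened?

The levain is mixed: Dec 11, 2014.
The levain peaks: Dec 11, 2014 + 25 days = Jan 5, 2015.
The bulk ferment begins: Jan 5, 2015 + 20 days = Jan 25, 2015.
Cold retard begins: Jan 25, 2015 + 23 days = Feb 17, 2015.
The loaves go into the oven: Feb 17, 2015 + 9 weeks = Apr 21, 2015.
The loaves are ready to slice: Apr 21, 2015 + 41 days = Jun 1, 2015.
May 27, 2015 falls between when the loaves go into the oven (Apr 21, 2015) and when the loaves are ready to slice (Jun 1, 2015).

The loaves go into the oven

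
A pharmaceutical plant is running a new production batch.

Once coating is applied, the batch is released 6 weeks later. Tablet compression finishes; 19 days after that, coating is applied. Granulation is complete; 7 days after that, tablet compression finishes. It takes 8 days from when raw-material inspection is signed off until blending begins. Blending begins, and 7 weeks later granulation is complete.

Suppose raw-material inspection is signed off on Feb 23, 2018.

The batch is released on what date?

Raw-material inspection is signed off: Feb 23, 2018.
Blending begins: Feb 23, 2018 + 8 days = Mar 3, 2018.
Granulation is complete: Mar 3, 2018 + 7 weeks = Apr 21, 2018.
Tablet compression finishes: Apr 21, 2018 + 7 days = Apr 28, 2018.
Coating is applied: Apr 28, 2018 + 19 days = May 17, 2018.
The batch is released: May 17, 2018 + 6 weeks = Jun 28, 2018.

Jun 28, 2018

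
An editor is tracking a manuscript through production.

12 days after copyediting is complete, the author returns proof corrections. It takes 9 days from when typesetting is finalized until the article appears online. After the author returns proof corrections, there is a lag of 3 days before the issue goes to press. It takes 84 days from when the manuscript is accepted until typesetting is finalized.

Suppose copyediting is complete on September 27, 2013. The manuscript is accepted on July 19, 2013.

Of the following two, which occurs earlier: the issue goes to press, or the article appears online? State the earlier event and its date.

The issue goes to press — October 12, 2013

Copyediting is complete: Sep 27, 2013.
The author returns proof corrections: Sep 27, 2013 + 12 days = Oct 9, 2013.
The issue goes to press: Oct 9, 2013 + 3 days = Oct 12, 2013.
The manuscript is accepted: Jul 19, 2013.
Typesetting is finalized: Jul 19, 2013 + 84 days = Oct 11, 2013.
The article appears online: Oct 11, 2013 + 9 days = Oct 20, 2013.
Comparing: the issue goes to press on Oct 12, 2013 vs the article appears online on Oct 20, 2013. Earlier: the issue goes to press.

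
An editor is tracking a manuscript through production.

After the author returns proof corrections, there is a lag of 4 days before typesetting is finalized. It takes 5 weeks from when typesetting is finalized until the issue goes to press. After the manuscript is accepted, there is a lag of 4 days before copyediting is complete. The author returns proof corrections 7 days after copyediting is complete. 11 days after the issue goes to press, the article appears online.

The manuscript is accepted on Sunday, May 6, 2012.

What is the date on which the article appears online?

The manuscript is accepted: May 6, 2012.
Copyediting is complete: May 6, 2012 + 4 days = May 10, 2012.
The author returns proof corrections: May 10, 2012 + 7 days = May 17, 2012.
Typesetting is finalized: May 17, 2012 + 4 days = May 21, 2012.
The issue goes to press: May 21, 2012 + 5 weeks = Jun 25, 2012.
The article appears online: Jun 25, 2012 + 11 days = Jul 6, 2012.

Friday, July 6, 2012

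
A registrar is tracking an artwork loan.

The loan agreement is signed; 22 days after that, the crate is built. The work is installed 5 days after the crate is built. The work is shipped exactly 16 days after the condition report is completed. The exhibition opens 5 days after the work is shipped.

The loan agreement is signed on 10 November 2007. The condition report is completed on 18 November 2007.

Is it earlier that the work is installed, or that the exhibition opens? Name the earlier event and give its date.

The loan agreement is signed: Nov 10, 2007.
The crate is built: Nov 10, 2007 + 22 days = Dec 2, 2007.
The work is installed: Dec 2, 2007 + 5 days = Dec 7, 2007.
The condition report is completed: Nov 18, 2007.
The work is shipped: Nov 18, 2007 + 16 days = Dec 4, 2007.
The exhibition opens: Dec 4, 2007 + 5 days = Dec 9, 2007.
Comparing: the work is installed on Dec 7, 2007 vs the exhibition opens on Dec 9, 2007. Earlier: the work is installed.

The work is installed — 7 December 2007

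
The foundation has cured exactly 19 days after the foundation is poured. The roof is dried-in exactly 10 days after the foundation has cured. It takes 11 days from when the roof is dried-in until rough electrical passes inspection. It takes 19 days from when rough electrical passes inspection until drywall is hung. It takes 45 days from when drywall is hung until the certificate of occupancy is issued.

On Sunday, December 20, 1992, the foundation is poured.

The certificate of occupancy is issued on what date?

The foundation is poured: Dec 20, 1992.
The foundation has cured: Dec 20, 1992 + 19 days = Jan 8, 1993.
The roof is dried-in: Jan 8, 1993 + 10 days = Jan 18, 1993.
Rough electrical passes inspection: Jan 18, 1993 + 11 days = Jan 29, 1993.
Drywall is hung: Jan 29, 1993 + 19 days = Feb 17, 1993.
The certificate of occupancy is issued: Feb 17, 1993 + 45 days = Apr 3, 1993.

Saturday, April 3, 1993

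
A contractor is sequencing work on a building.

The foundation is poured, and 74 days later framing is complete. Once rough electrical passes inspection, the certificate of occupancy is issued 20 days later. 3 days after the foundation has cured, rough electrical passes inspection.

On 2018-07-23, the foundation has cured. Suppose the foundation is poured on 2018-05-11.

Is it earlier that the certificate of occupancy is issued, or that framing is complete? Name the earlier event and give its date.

The foundation has cured: Jul 23, 2018.
Rough electrical passes inspection: Jul 23, 2018 + 3 days = Jul 26, 2018.
The certificate of occupancy is issued: Jul 26, 2018 + 20 days = Aug 15, 2018.
The foundation is poured: May 11, 2018.
Framing is complete: May 11, 2018 + 74 days = Jul 24, 2018.
Comparing: the certificate of occupancy is issued on Aug 15, 2018 vs framing is complete on Jul 24, 2018. Earlier: framing is complete.

Framing is complete — 2018-07-24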